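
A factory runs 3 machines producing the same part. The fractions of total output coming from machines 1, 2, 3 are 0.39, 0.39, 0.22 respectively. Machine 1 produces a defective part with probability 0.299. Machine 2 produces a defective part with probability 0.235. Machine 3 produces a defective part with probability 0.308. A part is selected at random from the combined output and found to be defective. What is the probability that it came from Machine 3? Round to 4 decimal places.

Posterior probability ≈ 0.2455

P(defective|M1) = 0.299; P(defective|M2) = 0.235; P(defective|M3) = 0.308.
Prior × likelihood for each source: 0.39·0.299=0.1166, 0.39·0.235=0.09165, 0.22·0.308=0.06776. Summing gives P(defective) = 0.27602.
P(Machine 3 | defective) = 0.06776 / 0.27602 = 0.2455.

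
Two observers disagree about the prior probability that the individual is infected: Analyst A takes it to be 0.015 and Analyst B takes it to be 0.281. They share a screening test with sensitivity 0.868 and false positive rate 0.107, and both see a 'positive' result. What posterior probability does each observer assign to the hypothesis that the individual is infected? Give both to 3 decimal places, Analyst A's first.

Analyst A: 0.110; Analyst B: 0.760

P('+'|H) = 0.868, P('+'|¬H) = 0.107.
Analyst A: numerator 0.868·0.015 = 0.013020; evidence = 0.013020+0.107·0.985 = 0.11842; posterior = 0.110.
Analyst B: numerator 0.868·0.281 = 0.24391; evidence = 0.24391+0.107·0.719 = 0.32084; posterior = 0.760.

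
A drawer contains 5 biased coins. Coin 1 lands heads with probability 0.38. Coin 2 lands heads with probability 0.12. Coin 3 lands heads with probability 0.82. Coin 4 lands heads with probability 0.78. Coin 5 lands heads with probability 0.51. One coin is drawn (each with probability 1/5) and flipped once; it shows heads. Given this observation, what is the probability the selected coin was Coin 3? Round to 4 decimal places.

Tabulate prior·likelihood by source: [1] prior 0.2, lik 0.38, product 0.07600; [2] prior 0.2, lik 0.12, product 0.02400; [3] prior 0.2, lik 0.82, product 0.1640; [4] prior 0.2, lik 0.78, product 0.1560; [5] prior 0.2, lik 0.51, product 0.1020.
Normalizing constant = 0.52200; the posterior for Coin 3 is its product over the sum, 0.1640/0.52200 = 0.3142.

Posterior probability ≈ 0.3142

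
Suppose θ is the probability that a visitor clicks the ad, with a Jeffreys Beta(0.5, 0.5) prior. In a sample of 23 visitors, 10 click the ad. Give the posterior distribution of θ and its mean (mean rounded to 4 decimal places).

The binomial likelihood is conjugate to the Beta prior: with 10 successes and 13 failures, the posterior is Beta(0.5+10, 0.5+13) = Beta(10.5, 13.5).
Posterior mean = α/(α+β) = 10.5/24 = 0.4375.

Posterior: Beta(10.5, 13.5); mean ≈ 0.4375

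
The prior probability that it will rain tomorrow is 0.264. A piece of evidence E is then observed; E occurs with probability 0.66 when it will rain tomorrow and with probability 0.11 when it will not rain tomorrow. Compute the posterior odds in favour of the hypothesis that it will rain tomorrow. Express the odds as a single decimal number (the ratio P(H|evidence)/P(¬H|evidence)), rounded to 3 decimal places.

Posterior odds ≈ 2.152

Prior odds = 0.264/(1−0.264) = 0.35870. In log-odds, ln(0.35870) = -1.0253.
Add log likelihood ratio: ln(6.0000) = 1.7918.
Posterior log-odds = 0.76648, so posterior odds = exp(0.76648) = 2.1522.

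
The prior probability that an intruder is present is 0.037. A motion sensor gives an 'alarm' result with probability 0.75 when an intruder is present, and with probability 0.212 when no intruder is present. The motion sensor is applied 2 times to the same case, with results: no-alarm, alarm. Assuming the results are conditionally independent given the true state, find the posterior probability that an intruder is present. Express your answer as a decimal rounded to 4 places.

Let H be the event that an intruder is present; start with P(H) = 0.037. P('alarm'|H) = 0.75, P('alarm'|¬H) = 0.212.
Update on result 1 ('no-alarm'): P(H) ← 0.25·0.0370 / (0.25·0.0370 + 0.788·0.9630) = 0.0092500/0.76809 = 0.0120.
Update on result 2 ('alarm'): P(H) ← 0.75·0.0120 / (0.75·0.0120 + 0.212·0.9880) = 0.0090321/0.21848 = 0.0413.

Posterior P(H) ≈ 0.0413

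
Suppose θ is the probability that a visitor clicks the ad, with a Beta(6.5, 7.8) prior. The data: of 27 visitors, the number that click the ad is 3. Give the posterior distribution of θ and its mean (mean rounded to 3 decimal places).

Posterior: Beta(9.5, 31.8); mean ≈ 0.230

The binomial likelihood is conjugate to the Beta prior: with 3 successes and 24 failures, the posterior is Beta(6.5+3, 7.8+24) = Beta(9.5, 31.8).
Posterior mean = α/(α+β) = 9.5/41.3 = 0.230.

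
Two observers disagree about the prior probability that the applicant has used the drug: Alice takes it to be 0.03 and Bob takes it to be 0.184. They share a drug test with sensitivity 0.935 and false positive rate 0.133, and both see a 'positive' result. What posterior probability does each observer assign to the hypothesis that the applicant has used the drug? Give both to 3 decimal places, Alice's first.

Alice: 0.179; Bob: 0.613

The likelihood ratio for a 'positive' result is 0.935/0.133 = 7.0301.
Alice: prior odds 0.03/0.97 = 0.030928; posterior odds 0.21743; posterior probability 0.179.
Bob: prior odds 0.184/0.816 = 0.22549; posterior odds 1.5852; posterior probability 0.613.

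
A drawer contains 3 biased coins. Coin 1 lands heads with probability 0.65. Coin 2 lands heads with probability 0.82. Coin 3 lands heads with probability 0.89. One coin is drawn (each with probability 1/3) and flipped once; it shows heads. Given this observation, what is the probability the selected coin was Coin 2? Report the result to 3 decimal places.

P(heads|C1) = 0.65; P(heads|C2) = 0.82; P(heads|C3) = 0.89.
Prior × likelihood for each source: 0.333333·0.65=0.2167, 0.333333·0.82=0.2733, 0.333333·0.89=0.2967. Summing gives P(heads) = 0.78667.
P(Coin 2 | heads) = 0.2733 / 0.78667 = 0.347.

Posterior probability ≈ 0.347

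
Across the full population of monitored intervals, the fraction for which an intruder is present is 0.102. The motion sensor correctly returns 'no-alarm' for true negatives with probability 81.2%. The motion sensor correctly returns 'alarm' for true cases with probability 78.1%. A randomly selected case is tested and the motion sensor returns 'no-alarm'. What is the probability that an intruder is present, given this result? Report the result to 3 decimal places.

Let H be the event that an intruder is present. P(H) = 0.102, so P(¬H) = 0.898. With E the 'no-alarm' result, P(E|H) = 0.219 and P(E|¬H) = 0.812.
P(E) = 0.219·0.102 + 0.812·0.898 = 0.022338 + 0.72918 = 0.75151.
By Bayes' theorem, P(H|E) = 0.022338 / 0.75151 = 0.030.

P(H | E) ≈ 0.030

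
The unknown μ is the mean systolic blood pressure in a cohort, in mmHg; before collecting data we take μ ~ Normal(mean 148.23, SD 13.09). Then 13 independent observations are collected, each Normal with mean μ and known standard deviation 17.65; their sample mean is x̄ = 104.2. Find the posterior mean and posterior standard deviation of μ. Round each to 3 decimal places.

Prior precision 1/τ₀² = 1/13.09² = 0.00583607; data precision n/σ² = 13/17.65² = 0.0417305.
Posterior precision = 0.00583607 + 0.0417305 = 0.0475666, giving posterior SD = 1/√0.0475666 = 4.585.
Posterior mean = (0.00583607·148.23 + 0.0417305·104.2) / 0.0475666 = 109.602.

Posterior mean ≈ 109.602; posterior SD ≈ 4.585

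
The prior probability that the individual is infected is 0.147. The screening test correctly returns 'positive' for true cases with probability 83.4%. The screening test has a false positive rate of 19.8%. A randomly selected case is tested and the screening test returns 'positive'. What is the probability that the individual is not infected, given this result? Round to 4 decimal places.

Write H for 'the individual is infected'. Prior odds H:¬H = 0.147/0.853 = 0.17233. For the 'positive' outcome, the likelihood ratio is 0.834/0.198 = 4.2121.
Posterior odds = 0.17233 × 4.2121 = 0.72589, so P(H|E) = 0.72589/(1+0.72589) = 0.4206. Then P(¬H|E) = 1 − 0.4206 = 0.5794.

P(¬H | E) ≈ 0.5794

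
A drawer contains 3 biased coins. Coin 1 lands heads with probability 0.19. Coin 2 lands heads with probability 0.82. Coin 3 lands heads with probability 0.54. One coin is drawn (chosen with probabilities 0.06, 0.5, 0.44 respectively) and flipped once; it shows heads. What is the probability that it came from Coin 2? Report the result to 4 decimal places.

P(heads|C1) = 0.19; P(heads|C2) = 0.82; P(heads|C3) = 0.54.
Prior × likelihood for each source: 0.06·0.19=0.01140, 0.5·0.82=0.4100, 0.44·0.54=0.2376. Summing gives P(heads) = 0.65900.
P(Coin 2 | heads) = 0.4100 / 0.65900 = 0.6222.

Posterior probability ≈ 0.6222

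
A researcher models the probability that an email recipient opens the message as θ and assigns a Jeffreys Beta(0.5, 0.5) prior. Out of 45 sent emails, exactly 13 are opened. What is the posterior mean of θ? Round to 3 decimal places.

Observing 13 successes and 32 failures updates Beta(0.5, 0.5) by adding the success and failure counts to the two shape parameters: α = 0.5+13 = 13.5, β = 0.5+32 = 32.5.
Posterior mean = α/(α+β) = 13.5/46 = 0.293.

Posterior mean ≈ 0.293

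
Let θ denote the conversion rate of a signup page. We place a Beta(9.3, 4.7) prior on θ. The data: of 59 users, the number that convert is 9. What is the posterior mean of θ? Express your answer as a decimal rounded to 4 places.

Posterior mean ≈ 0.2507

Observing 9 successes and 50 failures updates Beta(9.3, 4.7) by adding the success and failure counts to the two shape parameters: α = 9.3+9 = 18.3, β = 4.7+50 = 54.7.
Posterior mean = α/(α+β) = 18.3/73 = 0.2507.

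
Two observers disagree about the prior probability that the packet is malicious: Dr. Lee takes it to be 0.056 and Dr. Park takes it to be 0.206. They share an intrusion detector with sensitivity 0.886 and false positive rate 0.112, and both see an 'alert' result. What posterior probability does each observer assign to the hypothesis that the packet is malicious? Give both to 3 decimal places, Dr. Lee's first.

Dr. Lee: 0.319; Dr. Park: 0.672

P('+'|H) = 0.886, P('+'|¬H) = 0.112.
Dr. Lee: numerator 0.886·0.056 = 0.049616; evidence = 0.049616+0.112·0.944 = 0.15534; posterior = 0.319.
Dr. Park: numerator 0.886·0.206 = 0.18252; evidence = 0.18252+0.112·0.794 = 0.27144; posterior = 0.672.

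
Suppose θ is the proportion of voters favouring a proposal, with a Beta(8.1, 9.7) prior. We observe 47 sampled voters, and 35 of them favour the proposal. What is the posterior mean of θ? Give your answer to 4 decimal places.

The binomial likelihood is conjugate to the Beta prior: with 35 successes and 12 failures, the posterior is Beta(8.1+35, 9.7+12) = Beta(43.1, 21.7).
E[θ | data] = 43.1/(43.1+21.7) = 0.6651.

Posterior mean ≈ 0.6651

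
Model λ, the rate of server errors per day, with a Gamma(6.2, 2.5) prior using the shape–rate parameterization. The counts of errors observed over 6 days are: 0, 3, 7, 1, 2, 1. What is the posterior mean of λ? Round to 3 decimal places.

Posterior mean ≈ 2.376

Total count ∑xᵢ = 14 over n = 6 days.
Gamma is conjugate to the Poisson likelihood: posterior is Gamma(shape = 6.2+14 = 20.2, rate = 2.5+6 = 8.5).
E[λ | data] = 20.2/8.5 = 2.376.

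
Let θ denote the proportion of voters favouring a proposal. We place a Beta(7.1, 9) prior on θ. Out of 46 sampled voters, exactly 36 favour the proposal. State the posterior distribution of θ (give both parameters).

The binomial likelihood is conjugate to the Beta prior: with 36 successes and 10 failures, the posterior is Beta(7.1+36, 9+10) = Beta(43.1, 19).

Posterior: Beta(43.1, 19)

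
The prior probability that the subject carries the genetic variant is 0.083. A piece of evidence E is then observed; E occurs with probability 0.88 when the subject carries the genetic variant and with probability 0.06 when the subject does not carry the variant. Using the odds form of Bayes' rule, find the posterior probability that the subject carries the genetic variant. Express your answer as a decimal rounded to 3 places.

Posterior probability ≈ 0.570

Prior odds = 0.083/(1−0.083) = 0.090513. In log-odds, ln(0.090513) = -2.4023.
Add log likelihood ratio: ln(14.667) = 2.6856.
Posterior log-odds = 0.28331, so posterior odds = exp(0.28331) = 1.3275. Converting, P(H|E) = 1.3275/2.3275 = 0.570.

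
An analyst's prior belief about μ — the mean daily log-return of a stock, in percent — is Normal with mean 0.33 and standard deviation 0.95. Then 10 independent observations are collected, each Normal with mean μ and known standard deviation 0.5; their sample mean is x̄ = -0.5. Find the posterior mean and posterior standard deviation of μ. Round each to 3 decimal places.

With known σ, the Normal prior is conjugate. Weight on the data is w = (n/σ²)/(n/σ² + 1/τ₀²) = 40.0000/(40.0000+1.10803) = 0.97305.
Posterior mean = w·x̄ + (1−w)·μ₀ = 0.97305·-0.5 + 0.026954·0.33 = -0.478. Posterior variance = 1/(40.0000+1.10803) = 0.0243261, so SD = 0.156.

Posterior mean ≈ -0.478; posterior SD ≈ 0.156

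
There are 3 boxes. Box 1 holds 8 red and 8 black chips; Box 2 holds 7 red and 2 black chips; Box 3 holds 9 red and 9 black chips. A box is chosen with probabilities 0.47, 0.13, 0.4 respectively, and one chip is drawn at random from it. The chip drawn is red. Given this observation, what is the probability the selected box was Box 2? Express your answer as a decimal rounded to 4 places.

Tabulate prior·likelihood by source: [1] prior 0.47, lik 0.5, product 0.2350; [2] prior 0.13, lik 0.7778, product 0.1011; [3] prior 0.4, lik 0.5, product 0.2000.
Normalizing constant = 0.53611; the posterior for Box 2 is its product over the sum, 0.1011/0.53611 = 0.1886.

Posterior probability ≈ 0.1886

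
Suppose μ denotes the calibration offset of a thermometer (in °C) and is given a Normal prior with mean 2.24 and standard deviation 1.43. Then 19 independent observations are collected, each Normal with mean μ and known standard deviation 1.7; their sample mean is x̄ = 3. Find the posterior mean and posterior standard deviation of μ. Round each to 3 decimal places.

Posterior mean ≈ 2.947; posterior SD ≈ 0.376

With known σ, the Normal prior is conjugate. Weight on the data is w = (n/σ²)/(n/σ² + 1/τ₀²) = 6.57439/(6.57439+0.489021) = 0.93077.
Posterior mean = w·x̄ + (1−w)·μ₀ = 0.93077·3 + 0.069233·2.24 = 2.947. Posterior variance = 1/(6.57439+0.489021) = 0.141575, so SD = 0.376.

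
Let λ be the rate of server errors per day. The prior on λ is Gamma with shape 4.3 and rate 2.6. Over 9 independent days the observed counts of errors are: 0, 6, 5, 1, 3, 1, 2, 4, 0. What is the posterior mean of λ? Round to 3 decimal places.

Posterior mean ≈ 2.267

Total count ∑xᵢ = 22 over n = 9 days.
Gamma is conjugate to the Poisson likelihood: posterior is Gamma(shape = 4.3+22 = 26.3, rate = 2.6+9 = 11.6).
Posterior mean = shape/rate = 26.3/11.6 = 2.267.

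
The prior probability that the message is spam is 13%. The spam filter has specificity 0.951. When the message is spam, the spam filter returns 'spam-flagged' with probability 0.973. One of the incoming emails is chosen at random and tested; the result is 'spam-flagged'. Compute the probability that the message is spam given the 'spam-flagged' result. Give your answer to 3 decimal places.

Write H for 'the message is spam'. Prior odds H:¬H = 0.13/0.87 = 0.14943. For the 'spam-flagged' outcome, the likelihood ratio is 0.973/0.049 = 19.857.
Posterior odds = 0.14943 × 19.857 = 2.9672, so P(H|E) = 2.9672/(1+2.9672) = 0.748.

P(H | E) ≈ 0.748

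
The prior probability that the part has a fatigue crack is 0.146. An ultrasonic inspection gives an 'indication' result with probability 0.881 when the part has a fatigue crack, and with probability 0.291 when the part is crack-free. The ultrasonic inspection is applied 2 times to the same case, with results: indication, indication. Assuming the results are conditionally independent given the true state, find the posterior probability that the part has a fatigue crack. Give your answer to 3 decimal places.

With H the event that the part has a fatigue crack, the joint likelihood of the observed sequence is P(data|H) = 0.881·0.881 = 0.77616 and P(data|¬H) = 0.291·0.291 = 0.084681.
Bayes: P(H|data) = 0.146·0.77616 / (0.146·0.77616 + 0.854·0.084681) = 0.11332/0.18564 = 0.6104.

Posterior P(H) ≈ 0.610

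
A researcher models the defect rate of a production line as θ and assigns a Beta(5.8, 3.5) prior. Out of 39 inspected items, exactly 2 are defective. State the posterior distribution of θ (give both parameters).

The binomial likelihood is conjugate to the Beta prior: with 2 successes and 37 failures, the posterior is Beta(5.8+2, 3.5+37) = Beta(7.8, 40.5).

Posterior: Beta(7.8, 40.5)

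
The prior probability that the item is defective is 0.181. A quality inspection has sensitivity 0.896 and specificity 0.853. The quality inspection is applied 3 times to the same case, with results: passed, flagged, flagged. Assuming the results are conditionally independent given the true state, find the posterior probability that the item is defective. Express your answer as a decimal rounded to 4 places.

Posterior P(H) ≈ 0.5003

With H the event that the item is defective, the joint likelihood of the observed sequence is P(data|H) = 0.104·0.896·0.896 = 0.083493 and P(data|¬H) = 0.853·0.147·0.147 = 0.018432.
Bayes: P(H|data) = 0.181·0.083493 / (0.181·0.083493 + 0.819·0.018432) = 0.015112/0.030208 = 0.5003.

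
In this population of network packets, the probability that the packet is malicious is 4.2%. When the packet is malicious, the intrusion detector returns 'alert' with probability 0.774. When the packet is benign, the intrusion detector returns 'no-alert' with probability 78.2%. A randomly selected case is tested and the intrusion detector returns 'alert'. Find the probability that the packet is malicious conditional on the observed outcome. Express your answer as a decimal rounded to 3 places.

P(H | E) ≈ 0.135

Write H for 'the packet is malicious'. Prior odds H:¬H = 0.042/0.958 = 0.043841. For the 'alert' outcome, the likelihood ratio is 0.774/0.218 = 3.5505.
Posterior odds = 0.043841 × 3.5505 = 0.15566, so P(H|E) = 0.15566/(1+0.15566) = 0.135.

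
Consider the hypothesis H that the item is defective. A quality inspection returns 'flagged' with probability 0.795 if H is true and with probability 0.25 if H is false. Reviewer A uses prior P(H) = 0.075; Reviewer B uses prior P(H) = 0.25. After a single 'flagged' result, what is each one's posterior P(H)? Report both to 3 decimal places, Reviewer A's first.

Reviewer A: 0.205; Reviewer B: 0.515

The likelihood ratio for a 'flagged' result is 0.795/0.25 = 3.1800.
Reviewer A: prior odds 0.075/0.925 = 0.081081; posterior odds 0.25784; posterior probability 0.205.
Reviewer B: prior odds 0.25/0.75 = 0.33333; posterior odds 1.0600; posterior probability 0.515.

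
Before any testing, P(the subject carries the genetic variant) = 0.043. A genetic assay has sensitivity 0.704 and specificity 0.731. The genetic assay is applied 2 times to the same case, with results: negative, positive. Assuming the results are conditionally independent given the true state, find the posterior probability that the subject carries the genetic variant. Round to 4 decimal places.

Posterior P(H) ≈ 0.0455

With H the event that the subject carries the genetic variant, the joint likelihood of the observed sequence is P(data|H) = 0.296·0.704 = 0.20838 and P(data|¬H) = 0.731·0.269 = 0.19664.
Bayes: P(H|data) = 0.043·0.20838 / (0.043·0.20838 + 0.957·0.19664) = 0.0089605/0.19714 = 0.0455.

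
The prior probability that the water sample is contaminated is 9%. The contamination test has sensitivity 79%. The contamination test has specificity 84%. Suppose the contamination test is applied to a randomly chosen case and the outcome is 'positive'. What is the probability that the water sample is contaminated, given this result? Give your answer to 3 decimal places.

P(H | E) ≈ 0.328

Let H be the event that the water sample is contaminated. P(H) = 0.09, so P(¬H) = 0.91. With E the 'positive' result, P(E|H) = 0.79 and P(E|¬H) = 0.16.
P(E) = 0.79·0.09 + 0.16·0.91 = 0.071100 + 0.14560 = 0.21670.
By Bayes' theorem, P(H|E) = 0.071100 / 0.21670 = 0.328.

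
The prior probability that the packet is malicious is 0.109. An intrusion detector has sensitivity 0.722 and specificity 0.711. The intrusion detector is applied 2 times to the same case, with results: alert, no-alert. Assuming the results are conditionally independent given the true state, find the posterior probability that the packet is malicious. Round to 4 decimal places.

Posterior P(H) ≈ 0.1067

With H the event that the packet is malicious, the joint likelihood of the observed sequence is P(data|H) = 0.722·0.278 = 0.20072 and P(data|¬H) = 0.289·0.711 = 0.20548.
Bayes: P(H|data) = 0.109·0.20072 / (0.109·0.20072 + 0.891·0.20548) = 0.021878/0.20496 = 0.1067.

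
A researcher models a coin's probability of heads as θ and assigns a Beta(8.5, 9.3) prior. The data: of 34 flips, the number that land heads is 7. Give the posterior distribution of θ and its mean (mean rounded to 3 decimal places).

Posterior: Beta(15.5, 36.3); mean ≈ 0.299

The binomial likelihood is conjugate to the Beta prior: with 7 successes and 27 failures, the posterior is Beta(8.5+7, 9.3+27) = Beta(15.5, 36.3).
E[θ | data] = 15.5/(15.5+36.3) = 0.299.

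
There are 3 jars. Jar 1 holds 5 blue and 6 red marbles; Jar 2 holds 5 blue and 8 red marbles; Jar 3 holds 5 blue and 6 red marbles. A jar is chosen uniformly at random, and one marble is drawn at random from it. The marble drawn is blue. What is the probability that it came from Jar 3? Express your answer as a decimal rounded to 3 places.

Posterior probability ≈ 0.351

Tabulate prior·likelihood by source: [1] prior 0.333333, lik 0.4545, product 0.1515; [2] prior 0.333333, lik 0.3846, product 0.1282; [3] prior 0.333333, lik 0.4545, product 0.1515.
Normalizing constant = 0.43124; the posterior for Jar 3 is its product over the sum, 0.1515/0.43124 = 0.351.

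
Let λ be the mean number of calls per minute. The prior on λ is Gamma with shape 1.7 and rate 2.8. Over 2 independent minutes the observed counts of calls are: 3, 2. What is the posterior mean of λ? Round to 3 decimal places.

The Poisson likelihood adds the total count to the shape and the number of exposure periods to the rate. Here ∑xᵢ = 5 and n = 2, so shape 1.7→6.7 and rate 2.8→4.8.
Posterior mean = shape/rate = 6.7/4.8 = 1.396.

Posterior mean ≈ 1.396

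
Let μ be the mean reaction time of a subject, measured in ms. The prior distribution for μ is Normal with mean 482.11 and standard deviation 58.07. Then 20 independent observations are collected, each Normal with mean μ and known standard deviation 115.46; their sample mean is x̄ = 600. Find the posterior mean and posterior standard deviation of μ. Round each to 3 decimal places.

Posterior mean ≈ 580.543; posterior SD ≈ 23.591

With known σ, the Normal prior is conjugate. Weight on the data is w = (n/σ²)/(n/σ² + 1/τ₀²) = 0.00150026/(0.00150026+0.00029655) = 0.83496.
Posterior mean = w·x̄ + (1−w)·μ₀ = 0.83496·600 + 0.16504·482.11 = 580.543. Posterior variance = 1/(0.00150026+0.00029655) = 556.542, so SD = 23.591.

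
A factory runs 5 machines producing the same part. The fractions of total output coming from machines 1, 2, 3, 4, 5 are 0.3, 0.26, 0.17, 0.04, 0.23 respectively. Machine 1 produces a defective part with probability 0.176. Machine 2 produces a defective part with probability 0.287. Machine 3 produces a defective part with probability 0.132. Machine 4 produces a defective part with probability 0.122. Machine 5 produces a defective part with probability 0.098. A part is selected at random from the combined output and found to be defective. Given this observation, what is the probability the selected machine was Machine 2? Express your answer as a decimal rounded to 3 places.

P(defective|M1) = 0.176; P(defective|M2) = 0.287; P(defective|M3) = 0.132; P(defective|M4) = 0.122; P(defective|M5) = 0.098.
Prior × likelihood for each source: 0.3·0.176=0.05280, 0.26·0.287=0.07462, 0.17·0.132=0.02244, 0.04·0.122=0.004880, 0.23·0.098=0.02254. Summing gives P(defective) = 0.17728.
P(Machine 2 | defective) = 0.07462 / 0.17728 = 0.421.

Posterior probability ≈ 0.421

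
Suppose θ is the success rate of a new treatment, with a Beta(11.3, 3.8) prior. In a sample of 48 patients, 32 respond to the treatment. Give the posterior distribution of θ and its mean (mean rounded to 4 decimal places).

The binomial likelihood is conjugate to the Beta prior: with 32 successes and 16 failures, the posterior is Beta(11.3+32, 3.8+16) = Beta(43.3, 19.8).
Posterior mean = α/(α+β) = 43.3/63.1 = 0.6862.

Posterior: Beta(43.3, 19.8); mean ≈ 0.6862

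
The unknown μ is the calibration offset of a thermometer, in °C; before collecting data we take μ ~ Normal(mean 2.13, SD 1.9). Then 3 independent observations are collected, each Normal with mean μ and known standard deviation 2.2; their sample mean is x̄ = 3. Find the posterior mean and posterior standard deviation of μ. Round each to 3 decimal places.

Posterior mean ≈ 2.731; posterior SD ≈ 1.056

Prior precision 1/τ₀² = 1/1.9² = 0.277008; data precision n/σ² = 3/2.2² = 0.619835.
Posterior precision = 0.277008 + 0.619835 = 0.896843, giving posterior SD = 1/√0.896843 = 1.056.
Posterior mean = (0.277008·2.13 + 0.619835·3) / 0.896843 = 2.731.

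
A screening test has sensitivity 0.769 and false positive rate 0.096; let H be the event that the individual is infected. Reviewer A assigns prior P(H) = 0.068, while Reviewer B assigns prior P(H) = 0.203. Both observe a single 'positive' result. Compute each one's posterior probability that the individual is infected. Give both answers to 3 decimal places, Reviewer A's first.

Reviewer A: 0.369; Reviewer B: 0.671

P('+'|H) = 0.769, P('+'|¬H) = 0.096.
Reviewer A: numerator 0.769·0.068 = 0.052292; evidence = 0.052292+0.096·0.932 = 0.14176; posterior = 0.369.
Reviewer B: numerator 0.769·0.203 = 0.15611; evidence = 0.15611+0.096·0.797 = 0.23262; posterior = 0.671.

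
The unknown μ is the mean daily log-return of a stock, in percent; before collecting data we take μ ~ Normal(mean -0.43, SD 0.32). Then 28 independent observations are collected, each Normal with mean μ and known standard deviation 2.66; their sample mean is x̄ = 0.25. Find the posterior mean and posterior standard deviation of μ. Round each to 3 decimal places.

Posterior mean ≈ -0.234; posterior SD ≈ 0.270

With known σ, the Normal prior is conjugate. Weight on the data is w = (n/σ²)/(n/σ² + 1/τ₀²) = 3.95726/(3.95726+9.76562) = 0.28837.
Posterior mean = w·x̄ + (1−w)·μ₀ = 0.28837·0.25 + 0.71163·-0.43 = -0.234. Posterior variance = 1/(3.95726+9.76562) = 0.0728710, so SD = 0.270.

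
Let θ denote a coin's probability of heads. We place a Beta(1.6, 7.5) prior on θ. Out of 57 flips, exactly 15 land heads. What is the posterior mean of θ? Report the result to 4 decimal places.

The binomial likelihood is conjugate to the Beta prior: with 15 successes and 42 failures, the posterior is Beta(1.6+15, 7.5+42) = Beta(16.6, 49.5).
E[θ | data] = 16.6/(16.6+49.5) = 0.2511.

Posterior mean ≈ 0.2511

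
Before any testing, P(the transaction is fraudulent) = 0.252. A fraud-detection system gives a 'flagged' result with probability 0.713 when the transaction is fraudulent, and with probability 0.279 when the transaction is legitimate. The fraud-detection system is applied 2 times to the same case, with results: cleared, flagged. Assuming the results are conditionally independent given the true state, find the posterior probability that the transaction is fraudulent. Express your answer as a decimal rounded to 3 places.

Let H be the event that the transaction is fraudulent; start with P(H) = 0.252. P('flagged'|H) = 0.713, P('flagged'|¬H) = 0.279.
Update on result 1 ('cleared'): P(H) ← 0.287·0.2520 / (0.287·0.2520 + 0.721·0.7480) = 0.072324/0.61163 = 0.1182.
Update on result 2 ('flagged'): P(H) ← 0.713·0.1182 / (0.713·0.1182 + 0.279·0.8818) = 0.084311/0.33032 = 0.2552.

Posterior P(H) ≈ 0.255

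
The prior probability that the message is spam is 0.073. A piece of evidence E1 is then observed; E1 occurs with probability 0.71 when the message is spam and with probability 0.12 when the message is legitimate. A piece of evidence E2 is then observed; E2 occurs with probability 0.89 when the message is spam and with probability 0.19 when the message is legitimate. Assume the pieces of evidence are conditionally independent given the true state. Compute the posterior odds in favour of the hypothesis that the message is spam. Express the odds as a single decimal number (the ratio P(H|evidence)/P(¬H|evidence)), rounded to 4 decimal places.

Prior odds = 0.073/(1−0.073) = 0.078749. In log-odds, ln(0.078749) = -2.5415.
Add log likelihood ratios: ln(5.9167) + ln(4.6842) = 3.3220.
Posterior log-odds = 0.78048, so posterior odds = exp(0.78048) = 2.1825.

Posterior odds ≈ 2.1825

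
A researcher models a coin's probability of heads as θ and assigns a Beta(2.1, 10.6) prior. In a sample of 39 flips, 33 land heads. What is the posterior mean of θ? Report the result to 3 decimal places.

Observing 33 successes and 6 failures updates Beta(2.1, 10.6) by adding the success and failure counts to the two shape parameters: α = 2.1+33 = 35.1, β = 10.6+6 = 16.6.
E[θ | data] = 35.1/(35.1+16.6) = 0.679.

Posterior mean ≈ 0.679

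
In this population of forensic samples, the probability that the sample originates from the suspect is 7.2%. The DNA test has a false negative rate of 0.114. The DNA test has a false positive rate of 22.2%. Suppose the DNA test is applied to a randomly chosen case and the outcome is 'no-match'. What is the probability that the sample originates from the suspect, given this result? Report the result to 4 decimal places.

P(H | E) ≈ 0.0112

Write H for 'the sample originates from the suspect'. Prior odds H:¬H = 0.072/0.928 = 0.077586. For the 'no-match' outcome, the likelihood ratio is 0.114/0.778 = 0.14653.
Posterior odds = 0.077586 × 0.14653 = 0.011369, so P(H|E) = 0.011369/(1+0.011369) = 0.0112.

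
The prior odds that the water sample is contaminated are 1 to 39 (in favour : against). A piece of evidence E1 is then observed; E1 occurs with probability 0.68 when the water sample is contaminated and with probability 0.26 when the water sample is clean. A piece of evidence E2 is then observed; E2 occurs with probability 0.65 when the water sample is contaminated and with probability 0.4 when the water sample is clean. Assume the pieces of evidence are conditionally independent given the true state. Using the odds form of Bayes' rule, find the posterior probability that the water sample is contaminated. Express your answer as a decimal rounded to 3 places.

Posterior probability ≈ 0.098

Prior odds = 1/39 = 0.025641.
Likelihood ratio for E1 = 0.68/0.26 = 2.6154.
Likelihood ratio for E2 = 0.65/0.4 = 1.6250.
Posterior odds = prior odds × LR₁ × LR₂ = 0.10897.
Posterior probability = odds/(1+odds) = 0.10897/1.1090 = 0.098.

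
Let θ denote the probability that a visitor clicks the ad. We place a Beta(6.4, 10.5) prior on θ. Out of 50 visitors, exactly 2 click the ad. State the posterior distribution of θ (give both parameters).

Posterior: Beta(8.4, 58.5)

The binomial likelihood is conjugate to the Beta prior: with 2 successes and 48 failures, the posterior is Beta(6.4+2, 10.5+48) = Beta(8.4, 58.5).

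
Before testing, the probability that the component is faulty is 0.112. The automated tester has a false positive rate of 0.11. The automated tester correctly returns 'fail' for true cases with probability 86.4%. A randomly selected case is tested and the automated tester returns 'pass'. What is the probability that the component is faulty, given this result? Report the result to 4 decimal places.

P(H | E) ≈ 0.0189

Write H for 'the component is faulty'. Prior odds H:¬H = 0.112/0.888 = 0.12613. For the 'pass' outcome, the likelihood ratio is 0.136/0.89 = 0.15281.
Posterior odds = 0.12613 × 0.15281 = 0.019273, so P(H|E) = 0.019273/(1+0.019273) = 0.0189.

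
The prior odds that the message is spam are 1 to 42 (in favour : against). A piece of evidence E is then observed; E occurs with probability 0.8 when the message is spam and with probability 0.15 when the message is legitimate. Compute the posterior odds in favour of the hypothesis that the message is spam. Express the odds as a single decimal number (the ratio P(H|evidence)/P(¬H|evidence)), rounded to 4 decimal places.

Posterior odds ≈ 0.1270

Prior odds = 1/42 = 0.023810. In log-odds, ln(0.023810) = -3.7377.
Add log likelihood ratio: ln(5.3333) = 1.6740.
Posterior log-odds = -2.0637, so posterior odds = exp(-2.0637) = 0.12698.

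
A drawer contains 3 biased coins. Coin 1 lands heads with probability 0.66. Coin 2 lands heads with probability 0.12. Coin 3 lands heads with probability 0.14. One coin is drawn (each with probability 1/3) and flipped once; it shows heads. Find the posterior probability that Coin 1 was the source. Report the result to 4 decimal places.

Tabulate prior·likelihood by source: [1] prior 0.333333, lik 0.66, product 0.2200; [2] prior 0.333333, lik 0.12, product 0.04000; [3] prior 0.333333, lik 0.14, product 0.04667.
Normalizing constant = 0.30667; the posterior for Coin 1 is its product over the sum, 0.2200/0.30667 = 0.7174.

Posterior probability ≈ 0.7174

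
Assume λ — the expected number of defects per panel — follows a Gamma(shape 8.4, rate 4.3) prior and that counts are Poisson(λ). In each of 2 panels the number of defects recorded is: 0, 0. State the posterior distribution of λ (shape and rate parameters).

Posterior: Gamma(shape=8.4, rate=6.3)

The Poisson likelihood adds the total count to the shape and the number of exposure periods to the rate. Here ∑xᵢ = 0 and n = 2, so shape 8.4→8.4 and rate 4.3→6.3.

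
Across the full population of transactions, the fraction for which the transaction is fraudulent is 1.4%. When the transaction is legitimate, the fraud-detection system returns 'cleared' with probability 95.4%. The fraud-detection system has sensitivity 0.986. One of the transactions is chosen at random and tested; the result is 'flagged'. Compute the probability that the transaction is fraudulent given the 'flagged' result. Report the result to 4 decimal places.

Let H be the event that the transaction is fraudulent. P(H) = 0.014, so P(¬H) = 0.986. With E the 'flagged' result, P(E|H) = 0.986 and P(E|¬H) = 0.046.
P(E) = 0.986·0.014 + 0.046·0.986 = 0.013804 + 0.045356 = 0.059160.
By Bayes' theorem, P(H|E) = 0.013804 / 0.059160 = 0.2333.

P(H | E) ≈ 0.2333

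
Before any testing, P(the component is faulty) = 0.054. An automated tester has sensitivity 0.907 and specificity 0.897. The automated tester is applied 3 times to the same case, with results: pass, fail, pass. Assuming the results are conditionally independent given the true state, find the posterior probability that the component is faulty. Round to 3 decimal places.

With H the event that the component is faulty, the joint likelihood of the observed sequence is P(data|H) = 0.093·0.907·0.093 = 0.0078446 and P(data|¬H) = 0.897·0.103·0.897 = 0.082875.
Bayes: P(H|data) = 0.054·0.0078446 / (0.054·0.0078446 + 0.946·0.082875) = 0.00042361/0.078823 = 0.0054.

Posterior P(H) ≈ 0.005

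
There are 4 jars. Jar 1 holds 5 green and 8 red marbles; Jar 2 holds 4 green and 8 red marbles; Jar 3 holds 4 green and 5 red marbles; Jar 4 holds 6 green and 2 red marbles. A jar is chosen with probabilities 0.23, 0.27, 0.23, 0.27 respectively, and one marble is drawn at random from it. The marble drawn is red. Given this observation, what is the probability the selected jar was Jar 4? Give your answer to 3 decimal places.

Tabulate prior·likelihood by source: [1] prior 0.23, lik 0.6154, product 0.1415; [2] prior 0.27, lik 0.6667, product 0.1800; [3] prior 0.23, lik 0.5556, product 0.1278; [4] prior 0.27, lik 0.25, product 0.06750.
Normalizing constant = 0.51682; the posterior for Jar 4 is its product over the sum, 0.06750/0.51682 = 0.131.

Posterior probability ≈ 0.131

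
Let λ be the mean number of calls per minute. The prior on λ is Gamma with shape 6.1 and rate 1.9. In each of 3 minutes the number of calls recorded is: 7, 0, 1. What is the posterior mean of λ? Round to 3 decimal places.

Total count ∑xᵢ = 8 over n = 3 minutes.
Gamma is conjugate to the Poisson likelihood: posterior is Gamma(shape = 6.1+8 = 14.1, rate = 1.9+3 = 4.9).
Posterior mean = shape/rate = 14.1/4.9 = 2.878.

Posterior mean ≈ 2.878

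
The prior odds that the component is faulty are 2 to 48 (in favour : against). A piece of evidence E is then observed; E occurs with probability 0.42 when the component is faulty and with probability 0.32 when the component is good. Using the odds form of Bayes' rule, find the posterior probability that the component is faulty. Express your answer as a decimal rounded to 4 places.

Prior odds = 2/48 = 0.041667.
Likelihood ratio for E = 0.42/0.32 = 1.3125.
Posterior odds = prior odds × LR = 0.054688.
Posterior probability = odds/(1+odds) = 0.054688/1.0547 = 0.0519.

Posterior probability ≈ 0.0519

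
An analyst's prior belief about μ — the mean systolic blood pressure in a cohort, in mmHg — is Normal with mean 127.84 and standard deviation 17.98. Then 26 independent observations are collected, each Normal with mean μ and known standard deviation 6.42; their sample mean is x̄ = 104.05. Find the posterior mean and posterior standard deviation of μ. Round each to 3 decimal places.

Posterior mean ≈ 104.166; posterior SD ≈ 1.256

With known σ, the Normal prior is conjugate. Weight on the data is w = (n/σ²)/(n/σ² + 1/τ₀²) = 0.630817/(0.630817+0.00309329) = 0.99512.
Posterior mean = w·x̄ + (1−w)·μ₀ = 0.99512·104.05 + 0.0048797·127.84 = 104.166. Posterior variance = 1/(0.630817+0.00309329) = 1.57751, so SD = 1.256.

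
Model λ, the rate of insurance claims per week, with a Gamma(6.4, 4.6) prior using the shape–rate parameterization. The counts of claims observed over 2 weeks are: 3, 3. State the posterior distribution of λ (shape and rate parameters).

Posterior: Gamma(shape=12.4, rate=6.6)

Total count ∑xᵢ = 6 over n = 2 weeks.
Gamma is conjugate to the Poisson likelihood: posterior is Gamma(shape = 6.4+6 = 12.4, rate = 4.6+2 = 6.6).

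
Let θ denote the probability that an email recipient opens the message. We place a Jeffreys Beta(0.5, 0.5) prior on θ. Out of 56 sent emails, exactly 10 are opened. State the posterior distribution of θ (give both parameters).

Posterior: Beta(10.5, 46.5)

Observing 10 successes and 46 failures updates Beta(0.5, 0.5) by adding the success and failure counts to the two shape parameters: α = 0.5+10 = 10.5, β = 0.5+46 = 46.5.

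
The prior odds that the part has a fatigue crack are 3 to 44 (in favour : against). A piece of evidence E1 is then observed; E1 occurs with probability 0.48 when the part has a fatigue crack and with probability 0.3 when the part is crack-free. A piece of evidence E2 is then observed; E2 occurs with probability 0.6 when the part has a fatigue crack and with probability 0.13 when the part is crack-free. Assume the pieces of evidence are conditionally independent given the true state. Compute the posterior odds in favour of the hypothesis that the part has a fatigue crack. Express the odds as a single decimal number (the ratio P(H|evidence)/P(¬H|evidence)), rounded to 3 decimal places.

Prior odds = 3/44 = 0.068182.
Likelihood ratio for E1 = 0.48/0.3 = 1.6000.
Likelihood ratio for E2 = 0.6/0.13 = 4.6154.
Posterior odds = prior odds × LR₁ × LR₂ = 0.50350.

Posterior odds ≈ 0.503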